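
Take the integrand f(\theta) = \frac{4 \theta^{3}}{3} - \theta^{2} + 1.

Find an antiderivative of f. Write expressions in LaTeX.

An antiderivative is F(\theta) = \frac{\theta^{4}}{3} - \frac{\theta^{3}}{3} + \theta.

Integrate term by term and add the pieces.
Check: d/d\theta[\frac{\theta^{4}}{3} - \frac{\theta^{3}}{3} + \theta] = \frac{4 \theta^{3}}{3} - \theta^{2} + 1 = f(\theta).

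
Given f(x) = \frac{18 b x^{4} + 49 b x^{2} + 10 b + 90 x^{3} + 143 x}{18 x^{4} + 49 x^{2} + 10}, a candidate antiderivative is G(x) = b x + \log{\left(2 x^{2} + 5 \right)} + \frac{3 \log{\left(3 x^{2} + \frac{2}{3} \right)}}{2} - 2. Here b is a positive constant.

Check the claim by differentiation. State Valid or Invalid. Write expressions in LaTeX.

Valid. The derivative of G reproduces f.

d/dx[G] = \frac{18 b x^{4} + 49 b x^{2} + 10 b + 90 x^{3} + 143 x}{18 x^{4} + 49 x^{2} + 10}
This equals f(x) exactly, so the claim holds.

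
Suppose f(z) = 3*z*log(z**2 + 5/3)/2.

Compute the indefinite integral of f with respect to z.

F(z) = 3*z**2*log(z**2 + 5/3)/4 - 3*z**2/4 + 5*log(3*z**2 + 5)/4 + C

Since d/dz undoes antidifferentiation here, F'(z) = f(z) is required of F(z).
Check: d/dz[3*z**2*log(z**2 + 5/3)/4 - 3*z**2/4 + 5*log(3*z**2 + 5)/4] = 3*z*log(z**2 + 5/3)/2 = f(z).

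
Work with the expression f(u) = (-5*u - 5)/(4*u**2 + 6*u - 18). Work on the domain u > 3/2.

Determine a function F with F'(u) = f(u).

Factor the denominator (2*(u + 3)*(2*u - 3)) and decompose: f = -25/(18*(2*u - 3)) - 5/(9*(u + 3)); each piece integrates to a log, atan, or power term.
Check: d/du[-25*log(u - 3/2)/36 - 5*log(u + 3)/9] = (-5*u - 5)/(4*u**2 + 6*u - 18) = f(u).

An antiderivative is F(u) = -25*log(u - 3/2)/36 - 5*log(u + 3)/9.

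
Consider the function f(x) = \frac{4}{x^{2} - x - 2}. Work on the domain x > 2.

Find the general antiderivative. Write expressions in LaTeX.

F(x) = \frac{4 \log{\left(x - 2 \right)}}{3} - \frac{4 \log{\left(x + 1 \right)}}{3} + C

Factor the denominator (\left(x - 2\right) \left(x + 1\right)) and decompose: f = - \frac{4}{3 \left(x + 1\right)} + \frac{4}{3 \left(x - 2\right)}; each piece integrates to a log, atan, or power term.
Check: d/dx[\frac{4 \log{\left(x - 2 \right)}}{3} - \frac{4 \log{\left(x + 1 \right)}}{3}] = \frac{4}{x^{2} - x - 2} = f(x).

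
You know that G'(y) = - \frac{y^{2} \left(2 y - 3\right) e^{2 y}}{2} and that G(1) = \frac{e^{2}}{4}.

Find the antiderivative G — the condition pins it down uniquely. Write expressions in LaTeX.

G'(y) has the shape u'v + uv' for u = - \frac{y^{3}}{2} + \frac{3 y^{2}}{2} - \frac{3 y}{2} + \frac{3}{4} and v = e^{2 y} — it is the derivative of the product u*v.
A general antiderivative is \frac{\left(- 2 y^{3} + 6 y^{2} - 6 y + 3\right) e^{2 y}}{4} + C.
The condition gives C = \frac{e^{2}}{4} - (\frac{e^{2}}{4}) = 0.
So G(y) = \frac{\left(- 2 y^{3} + 6 y^{2} - 6 y + 3\right) e^{2 y}}{4}.
Check: d/dy[\frac{\left(- 2 y^{3} + 6 y^{2} - 6 y + 3\right) e^{2 y}}{4}] = - y^{3} e^{2 y} + \frac{3 y^{2} e^{2 y}}{2}, which equals G'(y).

G(y) = \frac{\left(- 2 y^{3} + 6 y^{2} - 6 y + 3\right) e^{2 y}}{4}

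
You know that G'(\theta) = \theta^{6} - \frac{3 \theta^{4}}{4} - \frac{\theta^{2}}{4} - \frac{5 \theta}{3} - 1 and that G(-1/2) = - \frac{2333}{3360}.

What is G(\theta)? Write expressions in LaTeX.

G(\theta) = \frac{\theta^{7}}{7} - \frac{3 \theta^{5}}{20} - \frac{\theta^{3}}{12} - \frac{5 \theta^{2}}{6} - \theta - 1

The integrand splits into summands that can be handled one at a time.
A general antiderivative is \frac{\theta^{7}}{7} - \frac{3 \theta^{5}}{20} - \frac{\theta^{3}}{12} - \frac{5 \theta^{2}}{6} - \theta + C.
The condition gives C = - \frac{2333}{3360} - (\frac{1027}{3360}) = -1.
So G(\theta) = \frac{\theta^{7}}{7} - \frac{3 \theta^{5}}{20} - \frac{\theta^{3}}{12} - \frac{5 \theta^{2}}{6} - \theta - 1.
Check: d/d\theta[\frac{\theta^{7}}{7} - \frac{3 \theta^{5}}{20} - \frac{\theta^{3}}{12} - \frac{5 \theta^{2}}{6} - \theta - 1] = \theta^{6} - \frac{3 \theta^{4}}{4} - \frac{\theta^{2}}{4} - \frac{5 \theta}{3} - 1 = G'(\theta).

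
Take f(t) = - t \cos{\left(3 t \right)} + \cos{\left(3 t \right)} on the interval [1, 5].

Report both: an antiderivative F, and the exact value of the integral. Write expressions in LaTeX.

Antiderivative: F(t) = - \frac{t \sin{\left(3 t \right)}}{3} + \frac{\sin{\left(3 t \right)}}{3} - \frac{\cos{\left(3 t \right)}}{9}; value = - \frac{4 \sin{\left(15 \right)}}{3} + \frac{\cos{\left(3 \right)}}{9} - \frac{\cos{\left(15 \right)}}{9}

Integrate term by term and add the pieces.
F(t) = - \frac{t \sin{\left(3 t \right)}}{3} + \frac{\sin{\left(3 t \right)}}{3} - \frac{\cos{\left(3 t \right)}}{9} is an antiderivative of f.
Check: d/dt[- \frac{t \sin{\left(3 t \right)}}{3} + \frac{\sin{\left(3 t \right)}}{3} - \frac{\cos{\left(3 t \right)}}{9}] = - t \cos{\left(3 t \right)} + \cos{\left(3 t \right)} = f(t).
F(5) = - \frac{4 \sin{\left(15 \right)}}{3} - \frac{\cos{\left(15 \right)}}{9}; F(1) = - \frac{\cos{\left(3 \right)}}{9}.
Integral = F(5) - F(1) = - \frac{4 \sin{\left(15 \right)}}{3} + \frac{\cos{\left(3 \right)}}{9} - \frac{\cos{\left(15 \right)}}{9}.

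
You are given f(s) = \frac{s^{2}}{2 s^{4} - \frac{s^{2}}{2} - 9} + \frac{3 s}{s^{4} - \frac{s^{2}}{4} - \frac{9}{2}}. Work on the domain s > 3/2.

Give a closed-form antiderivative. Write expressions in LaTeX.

An antiderivative is F(s) = \frac{15 \log{\left(s - \frac{3}{2} \right)} + 9 \log{\left(s + \frac{3}{2} \right)} - 12 \log{\left(s^{2} + 2 \right)} + 4 \sqrt{2} \operatorname{atan}{\left(\frac{\sqrt{2} s}{2} \right)}}{34}.

Factor the denominator (\left(2 s - 3\right) \left(2 s + 3\right) \left(s^{2} + 2\right)) and decompose: f = - \frac{4 \left(3 s - 1\right)}{17 \left(s^{2} + 2\right)} + \frac{9}{17 \left(2 s + 3\right)} + \frac{15}{17 \left(2 s - 3\right)}; each piece integrates to a log, atan, or power term.
Check: d/ds[\frac{15 \log{\left(s - \frac{3}{2} \right)} + 9 \log{\left(s + \frac{3}{2} \right)} - 12 \log{\left(s^{2} + 2 \right)} + 4 \sqrt{2} \operatorname{atan}{\left(\frac{\sqrt{2} s}{2} \right)}}{34}] = \frac{2 s^{2} + 12 s}{4 s^{4} - s^{2} - 18}, which equals f(s).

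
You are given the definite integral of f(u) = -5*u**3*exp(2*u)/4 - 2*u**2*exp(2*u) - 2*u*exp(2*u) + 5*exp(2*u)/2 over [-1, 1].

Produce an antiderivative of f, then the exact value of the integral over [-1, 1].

Antiderivative: F(u) = -(20*u**3 + 2*u**2 + 30*u - 55)*exp(2*u)/32; value = -103*exp(-2)/32 + 3*exp(2)/32

f has the shape v'r + vr' for v = -5*u**3/8 - u**2/16 - 15*u/16 + 55/32 and r = exp(2*u) — it is the derivative of the product v*r.
F(u) = -(20*u**3 + 2*u**2 + 30*u - 55)*exp(2*u)/32 is an antiderivative of f.
Check: d/du[-(20*u**3 + 2*u**2 + 30*u - 55)*exp(2*u)/32] = -5*u**3*exp(2*u)/4 - 2*u**2*exp(2*u) - 2*u*exp(2*u) + 5*exp(2*u)/2 = f(u).
F(1) = 3*exp(2)/32; F(-1) = 103*exp(-2)/32.
Integral = F(1) - F(-1) = -103*exp(-2)/32 + 3*exp(2)/32.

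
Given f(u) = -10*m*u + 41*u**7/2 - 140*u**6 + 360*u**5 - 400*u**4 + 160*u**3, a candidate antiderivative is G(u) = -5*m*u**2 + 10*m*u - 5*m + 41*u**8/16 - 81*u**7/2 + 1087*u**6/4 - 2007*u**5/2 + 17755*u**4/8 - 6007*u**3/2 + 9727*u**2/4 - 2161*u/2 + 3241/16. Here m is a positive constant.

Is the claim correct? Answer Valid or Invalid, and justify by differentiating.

Invalid: d/du[G] - f = 10*m - 287*u**6/2 + 2541*u**5/2 - 9235*u**4/2 + 17435*u**3/2 - 18021*u**2/2 + 9727*u/2 - 2161/2, which is not 0.

d/du[G] = -10*m*u + 10*m + 41*u**7/2 - 567*u**6/2 + 3261*u**5/2 - 10035*u**4/2 + 17755*u**3/2 - 18021*u**2/2 + 9727*u/2 - 2161/2
d/du[G] - f(u) = 10*m - 287*u**6/2 + 2541*u**5/2 - 9235*u**4/2 + 17435*u**3/2 - 18021*u**2/2 + 9727*u/2 - 2161/2 != 0.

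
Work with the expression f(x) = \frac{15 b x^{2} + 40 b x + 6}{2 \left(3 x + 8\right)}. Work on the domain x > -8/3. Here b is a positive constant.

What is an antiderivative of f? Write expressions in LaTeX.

A first test for any F(x): its x-derivative must equal f(x) identically.
Check: d/dx[\frac{5 b x^{2}}{4} + \log{\left(\frac{3 x}{2} + 4 \right)}] = \frac{15 b x^{2} + 40 b x + 6}{6 x + 16}, which equals f(x).

An antiderivative is F(x) = \frac{5 b x^{2}}{4} + \log{\left(\frac{3 x}{2} + 4 \right)}.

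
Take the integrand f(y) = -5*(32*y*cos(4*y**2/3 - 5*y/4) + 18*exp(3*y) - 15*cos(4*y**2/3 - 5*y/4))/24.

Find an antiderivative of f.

An antiderivative is F(y) = -5*exp(3*y)/4 - 5*sin(4*y**2/3 - 5*y/4)/2.

A candidate is checked by its d/dy: the result must match f(y).
Check: d/dy[-5*exp(3*y)/4 - 5*sin(4*y**2/3 - 5*y/4)/2] = -20*y*cos(4*y**2/3 - 5*y/4)/3 - 15*exp(3*y)/4 + 25*cos(4*y**2/3 - 5*y/4)/8, which equals f(y).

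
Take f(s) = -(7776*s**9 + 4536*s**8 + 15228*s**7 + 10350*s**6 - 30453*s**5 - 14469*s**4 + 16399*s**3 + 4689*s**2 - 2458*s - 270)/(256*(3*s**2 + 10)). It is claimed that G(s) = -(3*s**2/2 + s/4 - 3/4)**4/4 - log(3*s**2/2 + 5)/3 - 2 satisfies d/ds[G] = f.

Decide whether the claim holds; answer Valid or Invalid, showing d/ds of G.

d/ds[G] = (-7776*s**9 - 4536*s**8 - 15228*s**7 - 10350*s**6 + 30453*s**5 + 14469*s**4 - 16399*s**3 - 4689*s**2 + 2458*s + 270)/(768*s**2 + 2560)
This equals f(s) exactly, so the claim holds.

Valid. The derivative of G reproduces f.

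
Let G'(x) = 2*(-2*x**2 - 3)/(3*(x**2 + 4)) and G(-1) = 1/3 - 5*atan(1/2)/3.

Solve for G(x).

G(x) = -4*x/3 + 5*atan(x/2)/3 - 1

A first test for any G(x): its x-derivative must equal the given G'(x).
A general antiderivative is -4*x/3 + 5*atan(x/2)/3 + C.
The condition gives C = 1/3 - 5*atan(1/2)/3 - (4/3 - 5*atan(1/2)/3) = -1.
So G(x) = -4*x/3 + 5*atan(x/2)/3 - 1.
Check: d/dx[-4*x/3 + 5*atan(x/2)/3 - 1] = (-4*x**2 - 6)/(3*x**2 + 12), which equals G'(x).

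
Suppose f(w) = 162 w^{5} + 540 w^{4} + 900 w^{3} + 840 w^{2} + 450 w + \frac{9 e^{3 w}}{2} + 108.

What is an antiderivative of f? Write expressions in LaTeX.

An antiderivative is F(w) = 27 w^{6} + 108 w^{5} + 225 w^{4} + 280 w^{3} + 225 w^{2} + 108 w + \frac{3 e^{3 w}}{2}.

Integrate term by term and add the pieces.
Check: d/dw[27 w^{6} + 108 w^{5} + 225 w^{4} + 280 w^{3} + 225 w^{2} + 108 w + \frac{3 e^{3 w}}{2}] = 162 w^{5} + 540 w^{4} + 900 w^{3} + 840 w^{2} + 450 w + \frac{9 e^{3 w}}{2} + 108 = f(w).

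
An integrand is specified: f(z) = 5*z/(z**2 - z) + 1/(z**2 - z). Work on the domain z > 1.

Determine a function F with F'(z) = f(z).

An antiderivative is F(z) = -log(z) + 6*log(z - 1).

The denominator factors as z*(z - 1); partial fractions split f into directly integrable pieces: 6/(z - 1) - 1/z.
Check: d/dz[-log(z) + 6*log(z - 1)] = (5*z + 1)/(z**2 - z), which equals f(z).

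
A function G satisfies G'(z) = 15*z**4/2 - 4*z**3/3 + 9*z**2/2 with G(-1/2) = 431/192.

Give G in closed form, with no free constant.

The integrand splits into summands that can be handled one at a time.
A general antiderivative is 3*z**5/2 - z**4/3 + 3*z**3/2 + 5/2 + C.
The condition gives C = 431/192 - (431/192) = 0.
So G(z) = (9*z**5 - 2*z**4 + 9*z**3 + 15)/6.
Check: d/dz[(9*z**5 - 2*z**4 + 9*z**3 + 15)/6] = 15*z**4/2 - 4*z**3/3 + 9*z**2/2 = G'(z).

G(z) = (9*z**5 - 2*z**4 + 9*z**3 + 15)/6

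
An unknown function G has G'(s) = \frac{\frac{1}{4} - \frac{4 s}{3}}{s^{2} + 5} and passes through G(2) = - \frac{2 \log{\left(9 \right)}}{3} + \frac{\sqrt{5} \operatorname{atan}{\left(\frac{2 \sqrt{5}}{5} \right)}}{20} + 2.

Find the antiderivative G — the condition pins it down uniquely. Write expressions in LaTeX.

Whatever form G(s) takes, its d/ds must return the stated G'(s).
A general antiderivative is - \frac{2 \log{\left(s^{2} + 5 \right)}}{3} + \frac{\sqrt{5} \operatorname{atan}{\left(\frac{\sqrt{5} s}{5} \right)}}{20} + C.
The condition gives C = - \frac{2 \log{\left(9 \right)}}{3} + \frac{\sqrt{5} \operatorname{atan}{\left(\frac{2 \sqrt{5}}{5} \right)}}{20} + 2 - (- \frac{2 \log{\left(9 \right)}}{3} + \frac{\sqrt{5} \operatorname{atan}{\left(\frac{2 \sqrt{5}}{5} \right)}}{20}) = 2.
So G(s) = - \frac{2 \log{\left(s^{2} + 5 \right)}}{3} + \frac{\sqrt{5} \operatorname{atan}{\left(\frac{\sqrt{5} s}{5} \right)}}{20} + 2.
Check: d/ds[- \frac{2 \log{\left(s^{2} + 5 \right)}}{3} + \frac{\sqrt{5} \operatorname{atan}{\left(\frac{\sqrt{5} s}{5} \right)}}{20} + 2] = \frac{3 - 16 s}{12 s^{2} + 60}, which equals G'(s).

G(s) = - \frac{2 \log{\left(s^{2} + 5 \right)}}{3} + \frac{\sqrt{5} \operatorname{atan}{\left(\frac{\sqrt{5} s}{5} \right)}}{20} + 2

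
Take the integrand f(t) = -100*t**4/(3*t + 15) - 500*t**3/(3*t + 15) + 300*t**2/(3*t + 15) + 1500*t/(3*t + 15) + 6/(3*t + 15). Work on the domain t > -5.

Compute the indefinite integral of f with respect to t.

F(t) = -25*t**4/3 + 50*t**2 + 2*log(t + 5) + C

The integrand splits into summands that can be handled one at a time.
Check: d/dt[-25*t**4/3 + 50*t**2 + 2*log(t + 5)] = (-100*t**4 - 500*t**3 + 300*t**2 + 1500*t + 6)/(3*t + 15), which equals f(t).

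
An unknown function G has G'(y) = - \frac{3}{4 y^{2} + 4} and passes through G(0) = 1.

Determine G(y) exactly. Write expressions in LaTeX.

G(y) = \frac{4 - 3 \operatorname{atan}{\left(y \right)}}{4}

Check a candidate G(y) by differentiating: d/dy[G] must match the given G'(y).
A general antiderivative is - \frac{3 \operatorname{atan}{\left(y \right)}}{4} + C.
The condition gives C = 1 - (0) = 1.
So G(y) = \frac{4 - 3 \operatorname{atan}{\left(y \right)}}{4}.
Check: d/dy[\frac{4 - 3 \operatorname{atan}{\left(y \right)}}{4}] = - \frac{3}{4 y^{2} + 4} = G'(y).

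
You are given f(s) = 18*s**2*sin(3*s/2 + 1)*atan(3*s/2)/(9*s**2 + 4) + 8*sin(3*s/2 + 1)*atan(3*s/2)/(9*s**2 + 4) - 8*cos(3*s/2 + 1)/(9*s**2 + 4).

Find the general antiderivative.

F(s) = -4*cos(3*s/2 + 1)*atan(3*s/2)/3 + C

Recognize the product-rule pattern: f = u'v + uv' with u = -4*atan(3*s/2)/3, v = cos(3*s/2 + 1), so integration by parts undoes it.
Check: d/ds[-4*cos(3*s/2 + 1)*atan(3*s/2)/3] = (18*s**2*sin(3*s/2 + 1)*atan(3*s/2) + 8*sin(3*s/2 + 1)*atan(3*s/2) - 8*cos(3*s/2 + 1))/(9*s**2 + 4), which equals f(s).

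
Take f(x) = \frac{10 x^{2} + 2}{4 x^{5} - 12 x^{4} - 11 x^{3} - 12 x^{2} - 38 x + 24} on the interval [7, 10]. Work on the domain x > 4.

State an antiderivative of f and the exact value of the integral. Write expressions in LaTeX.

Factor the denominator (\left(x - 4\right) \left(2 x - 1\right) \left(2 x + 3\right) \left(x^{2} + 2\right)) and decompose: f = - \frac{3 x + 4}{17 \left(x^{2} + 2\right)} + \frac{49}{187 \left(2 x + 3\right)} - \frac{1}{7 \left(2 x - 1\right)} + \frac{9}{77 \left(x - 4\right)}; each piece integrates to a log, atan, or power term.
F(x) = \frac{9 \log{\left(x - 4 \right)}}{77} - \frac{\log{\left(x - \frac{1}{2} \right)}}{14} + \frac{49 \log{\left(x + \frac{3}{2} \right)}}{374} - \frac{3 \log{\left(x^{2} + 2 \right)}}{34} - \frac{2 \sqrt{2} \operatorname{atan}{\left(\frac{\sqrt{2} x}{2} \right)}}{17} is an antiderivative of f.
Check: d/dx[\frac{9 \log{\left(x - 4 \right)}}{77} - \frac{\log{\left(x - \frac{1}{2} \right)}}{14} + \frac{49 \log{\left(x + \frac{3}{2} \right)}}{374} - \frac{3 \log{\left(x^{2} + 2 \right)}}{34} - \frac{2 \sqrt{2} \operatorname{atan}{\left(\frac{\sqrt{2} x}{2} \right)}}{17}] = \frac{10 x^{2} + 2}{4 x^{5} - 12 x^{4} - 11 x^{3} - 12 x^{2} - 38 x + 24} = f(x).
F(10) = - \frac{3 \log{\left(102 \right)}}{34} - \frac{2 \sqrt{2} \operatorname{atan}{\left(5 \sqrt{2} \right)}}{17} - \frac{\log{\left(\frac{19}{2} \right)}}{14} + \frac{9 \log{\left(6 \right)}}{77} + \frac{49 \log{\left(\frac{23}{2} \right)}}{374}; F(7) = - \frac{3 \log{\left(51 \right)}}{34} - \frac{2 \sqrt{2} \operatorname{atan}{\left(\frac{7 \sqrt{2}}{2} \right)}}{17} - \frac{\log{\left(\frac{13}{2} \right)}}{14} + \frac{9 \log{\left(3 \right)}}{77} + \frac{49 \log{\left(\frac{17}{2} \right)}}{374}.
Integral = F(10) - F(7) = - \frac{3 \log{\left(102 \right)}}{34} - \frac{49 \log{\left(\frac{17}{2} \right)}}{374} - \frac{2 \sqrt{2} \operatorname{atan}{\left(5 \sqrt{2} \right)}}{17} - \frac{\log{\left(\frac{19}{2} \right)}}{14} - \frac{9 \log{\left(3 \right)}}{77} + \frac{\log{\left(\frac{13}{2} \right)}}{14} + \frac{9 \log{\left(6 \right)}}{77} + \frac{2 \sqrt{2} \operatorname{atan}{\left(\frac{7 \sqrt{2}}{2} \right)}}{17} + \frac{49 \log{\left(\frac{23}{2} \right)}}{374} + \frac{3 \log{\left(51 \right)}}{34}.

Antiderivative: F(x) = \frac{9 \log{\left(x - 4 \right)}}{77} - \frac{\log{\left(x - \frac{1}{2} \right)}}{14} + \frac{49 \log{\left(x + \frac{3}{2} \right)}}{374} - \frac{3 \log{\left(x^{2} + 2 \right)}}{34} - \frac{2 \sqrt{2} \operatorname{atan}{\left(\frac{\sqrt{2} x}{2} \right)}}{17}; value = - \frac{3 \log{\left(102 \right)}}{34} - \frac{49 \log{\left(\frac{17}{2} \right)}}{374} - \frac{2 \sqrt{2} \operatorname{atan}{\left(5 \sqrt{2} \right)}}{17} - \frac{\log{\left(\frac{19}{2} \right)}}{14} - \frac{9 \log{\left(3 \right)}}{77} + \frac{\log{\left(\frac{13}{2} \right)}}{14} + \frac{9 \log{\left(6 \right)}}{77} + \frac{2 \sqrt{2} \operatorname{atan}{\left(\frac{7 \sqrt{2}}{2} \right)}}{17} + \frac{49 \log{\left(\frac{23}{2} \right)}}{374} + \frac{3 \log{\left(51 \right)}}{34}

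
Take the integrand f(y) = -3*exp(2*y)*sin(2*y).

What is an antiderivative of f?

An antiderivative is F(y) = -3*exp(2*y)*sin(2*y)/4 + 3*exp(2*y)*cos(2*y)/4.

For F(y) to be correct the identity F'(y) - f(y) = 0 must hold.
Check: d/dy[-3*exp(2*y)*sin(2*y)/4 + 3*exp(2*y)*cos(2*y)/4] = -3*exp(2*y)*sin(2*y) = f(y).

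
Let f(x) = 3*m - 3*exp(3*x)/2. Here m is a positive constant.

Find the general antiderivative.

F(x) = 3*m*x - exp(3*x)/2 + C

For F(x) to be correct the identity F'(x) - f(x) = 0 must hold.
Check: d/dx[3*m*x - exp(3*x)/2] = 3*m - 3*exp(3*x)/2 = f(x).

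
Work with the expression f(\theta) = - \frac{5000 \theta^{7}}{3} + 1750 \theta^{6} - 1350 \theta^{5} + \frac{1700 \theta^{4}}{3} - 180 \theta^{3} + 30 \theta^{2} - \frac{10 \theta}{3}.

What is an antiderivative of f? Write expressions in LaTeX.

f has the shape u'v + uv' for u = \frac{5 \theta^{2}}{3} and v = \left(- 5 \theta^{2} + 2 \theta - 1\right)^{3} — it is the derivative of the product u*v.
Check: d/d\theta[\frac{5 \theta^{2} \left(- 5 \theta^{2} + 2 \theta - 1\right)^{3}}{3}] = - \frac{5000 \theta^{7}}{3} + 1750 \theta^{6} - 1350 \theta^{5} + \frac{1700 \theta^{4}}{3} - 180 \theta^{3} + 30 \theta^{2} - \frac{10 \theta}{3} = f(\theta).

An antiderivative is F(\theta) = \frac{5 \theta^{2} \left(- 5 \theta^{2} + 2 \theta - 1\right)^{3}}{3}.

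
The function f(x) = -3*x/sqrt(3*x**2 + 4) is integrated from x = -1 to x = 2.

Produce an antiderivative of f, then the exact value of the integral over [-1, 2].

f matches the chain-rule pattern g'(h)*h' with inner function h(x) = 3*x**2 + 4; substituting u = h(x) collapses the integral.
F(x) = -sqrt(3*x**2 + 4) is an antiderivative of f.
Check: d/dx[-sqrt(3*x**2 + 4)] = -3*x/sqrt(3*x**2 + 4) = f(x).
F(2) = -4; F(-1) = -sqrt(7).
Integral = F(2) - F(-1) = -4 + sqrt(7).

Antiderivative: F(x) = -sqrt(3*x**2 + 4); value = -4 + sqrt(7)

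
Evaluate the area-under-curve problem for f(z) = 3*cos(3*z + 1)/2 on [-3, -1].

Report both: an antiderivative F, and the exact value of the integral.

Antiderivative: F(z) = sin(3*z + 1)/2; value = -sin(2)/2 + sin(8)/2

Check any antiderivative F(z) by computing F'(z) and comparing it with f(z).
F(z) = sin(3*z + 1)/2 is an antiderivative of f.
Check: d/dz[sin(3*z + 1)/2] = 3*cos(3*z + 1)/2 = f(z).
F(-1) = -sin(2)/2; F(-3) = -sin(8)/2.
Integral = F(-1) - F(-3) = -sin(2)/2 + sin(8)/2.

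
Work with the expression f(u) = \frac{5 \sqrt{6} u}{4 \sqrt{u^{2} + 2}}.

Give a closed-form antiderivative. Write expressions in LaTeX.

The substitution w = \frac{3 u^{2}}{2} + 3 works: f is exactly (dF/dw)*(dw/du) for that inner function.
Check: d/du[\frac{5 \sqrt{\frac{3 u^{2}}{2} + 3}}{2}] = \frac{5 \sqrt{6} u}{4 \sqrt{u^{2} + 2}} = f(u).

An antiderivative is F(u) = \frac{5 \sqrt{\frac{3 u^{2}}{2} + 3}}{2}.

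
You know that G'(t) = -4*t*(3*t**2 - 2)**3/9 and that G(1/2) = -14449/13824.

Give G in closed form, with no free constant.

G(t) = (-(2 - 3*t**2)**4 - 54)/54

The substitution u = 2/3 - t**2 works: G'(t) is exactly (dG/du)*(du/dt) for that inner function.
A general antiderivative is -3*(2/3 - t**2)**4/2 + C.
The condition gives C = -14449/13824 - (-625/13824) = -1.
So G(t) = (-(2 - 3*t**2)**4 - 54)/54.
Check: d/dt[(-(2 - 3*t**2)**4 - 54)/54] = -12*t**7 + 24*t**5 - 16*t**3 + 32*t/9, which equals G'(t).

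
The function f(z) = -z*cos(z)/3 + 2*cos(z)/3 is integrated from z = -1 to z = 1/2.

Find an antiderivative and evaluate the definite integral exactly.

Antiderivative: F(z) = -(z*sin(z) - 2*sin(z) + cos(z))/3; value = -cos(1/2)/3 + cos(1)/3 + sin(1/2)/2 + sin(1)

The integrand splits into summands that can be handled one at a time.
F(z) = -(z*sin(z) - 2*sin(z) + cos(z))/3 is an antiderivative of f.
Check: d/dz[-(z*sin(z) - 2*sin(z) + cos(z))/3] = -z*cos(z)/3 + 2*cos(z)/3 = f(z).
F(1/2) = -cos(1/2)/3 + sin(1/2)/2; F(-1) = -sin(1) - cos(1)/3.
Integral = F(1/2) - F(-1) = -cos(1/2)/3 + cos(1)/3 + sin(1/2)/2 + sin(1).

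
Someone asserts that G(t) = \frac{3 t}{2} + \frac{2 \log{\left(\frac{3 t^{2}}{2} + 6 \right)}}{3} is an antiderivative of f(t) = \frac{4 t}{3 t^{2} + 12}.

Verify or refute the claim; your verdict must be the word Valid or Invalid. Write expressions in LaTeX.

d/dt[G] = \frac{9 t^{2} + 8 t + 36}{6 t^{2} + 24}
d/dt[G] - f(t) = \frac{3}{2} != 0.

Invalid: d/dt[G] - f = \frac{3}{2}, which is not 0.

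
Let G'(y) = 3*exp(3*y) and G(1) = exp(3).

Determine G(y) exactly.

G(y) = exp(3*y)

For G(y) to be correct, d/dy[G] must agree with the stated G'(y) identically.
A general antiderivative is exp(3*y) + C.
The condition gives C = exp(3) - (exp(3)) = 0.
So G(y) = exp(3*y).
Check: d/dy[exp(3*y)] = 3*exp(3*y) = G'(y).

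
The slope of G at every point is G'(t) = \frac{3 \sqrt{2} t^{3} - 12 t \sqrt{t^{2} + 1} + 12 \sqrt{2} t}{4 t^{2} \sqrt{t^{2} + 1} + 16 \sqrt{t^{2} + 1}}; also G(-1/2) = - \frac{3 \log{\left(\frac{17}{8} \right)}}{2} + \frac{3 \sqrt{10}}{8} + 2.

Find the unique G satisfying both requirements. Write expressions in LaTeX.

G(t) = \frac{3 \sqrt{\frac{t^{2}}{2} + \frac{1}{2}}}{2} - \frac{3 \log{\left(\frac{t^{2}}{2} + 2 \right)}}{2} + 2

Check a candidate G(t) by differentiating: d/dt[G] must match the given G'(t).
A general antiderivative is \frac{3 \sqrt{\frac{t^{2}}{2} + \frac{1}{2}}}{2} - \frac{3 \log{\left(\frac{t^{2}}{2} + 2 \right)}}{2} + C.
The condition gives C = - \frac{3 \log{\left(\frac{17}{8} \right)}}{2} + \frac{3 \sqrt{10}}{8} + 2 - (- \frac{3 \log{\left(\frac{17}{8} \right)}}{2} + \frac{3 \sqrt{10}}{8}) = 2.
So G(t) = \frac{3 \sqrt{\frac{t^{2}}{2} + \frac{1}{2}}}{2} - \frac{3 \log{\left(\frac{t^{2}}{2} + 2 \right)}}{2} + 2.
Check: d/dt[\frac{3 \sqrt{\frac{t^{2}}{2} + \frac{1}{2}}}{2} - \frac{3 \log{\left(\frac{t^{2}}{2} + 2 \right)}}{2} + 2] = \frac{3 \sqrt{2} t^{3} - 12 t \sqrt{t^{2} + 1} + 12 \sqrt{2} t}{4 t^{2} \sqrt{t^{2} + 1} + 16 \sqrt{t^{2} + 1}} = G'(t).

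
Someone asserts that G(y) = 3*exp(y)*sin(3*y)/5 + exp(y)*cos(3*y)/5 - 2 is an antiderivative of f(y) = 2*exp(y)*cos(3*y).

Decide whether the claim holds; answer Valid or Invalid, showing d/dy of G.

Valid: G'(y) = f(y).

d/dy[G] = 2*exp(y)*cos(3*y)
This equals f(y) exactly, so the claim holds.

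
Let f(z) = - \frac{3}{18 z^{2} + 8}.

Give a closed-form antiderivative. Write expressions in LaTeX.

An antiderivative is F(z) = - \frac{\operatorname{atan}{\left(\frac{3 z}{2} \right)}}{4}.

Check any antiderivative F(z) by computing F'(z) and comparing it with f(z).
Check: d/dz[- \frac{\operatorname{atan}{\left(\frac{3 z}{2} \right)}}{4}] = - \frac{3}{18 z^{2} + 8} = f(z).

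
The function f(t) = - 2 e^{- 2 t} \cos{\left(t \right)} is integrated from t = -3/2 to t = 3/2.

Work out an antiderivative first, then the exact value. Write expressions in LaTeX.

Check any antiderivative F(t) by computing F'(t) and comparing it with f(t).
F(t) = - \frac{2 e^{- 2 t} \sin{\left(t \right)}}{5} + \frac{4 e^{- 2 t} \cos{\left(t \right)}}{5} is an antiderivative of f.
Check: d/dt[- \frac{2 e^{- 2 t} \sin{\left(t \right)}}{5} + \frac{4 e^{- 2 t} \cos{\left(t \right)}}{5}] = - 2 e^{- 2 t} \cos{\left(t \right)} = f(t).
F(3/2) = - \frac{2 \sin{\left(\frac{3}{2} \right)}}{5 e^{3}} + \frac{4 \cos{\left(\frac{3}{2} \right)}}{5 e^{3}}; F(-3/2) = \frac{4 e^{3} \cos{\left(\frac{3}{2} \right)}}{5} + \frac{2 e^{3} \sin{\left(\frac{3}{2} \right)}}{5}.
Integral = F(3/2) - F(-3/2) = - \frac{2 e^{3} \sin{\left(\frac{3}{2} \right)}}{5} - \frac{4 e^{3} \cos{\left(\frac{3}{2} \right)}}{5} - \frac{2 \sin{\left(\frac{3}{2} \right)}}{5 e^{3}} + \frac{4 \cos{\left(\frac{3}{2} \right)}}{5 e^{3}}.

Antiderivative: F(t) = - \frac{2 e^{- 2 t} \sin{\left(t \right)}}{5} + \frac{4 e^{- 2 t} \cos{\left(t \right)}}{5}; value = - \frac{2 e^{3} \sin{\left(\frac{3}{2} \right)}}{5} - \frac{4 e^{3} \cos{\left(\frac{3}{2} \right)}}{5} - \frac{2 \sin{\left(\frac{3}{2} \right)}}{5 e^{3}} + \frac{4 \cos{\left(\frac{3}{2} \right)}}{5 e^{3}}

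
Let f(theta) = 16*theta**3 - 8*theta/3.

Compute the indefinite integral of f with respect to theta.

The substitution u = 2*theta**2 - 1/3 works: f is exactly (dF/du)*(du/dtheta) for that inner function.
Check: d/dtheta[4*theta**4 - 4*theta**2/3] = 16*theta**3 - 8*theta/3 = f(theta).

F(theta) = 4*theta**4 - 4*theta**2/3 + C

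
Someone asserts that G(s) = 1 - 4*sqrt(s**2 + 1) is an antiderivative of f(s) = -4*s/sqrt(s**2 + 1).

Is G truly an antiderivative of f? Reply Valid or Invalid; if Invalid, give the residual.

d/ds[G] = -4*s/sqrt(s**2 + 1)
This equals f(s) exactly, so the claim holds.

Valid: G'(s) = f(s).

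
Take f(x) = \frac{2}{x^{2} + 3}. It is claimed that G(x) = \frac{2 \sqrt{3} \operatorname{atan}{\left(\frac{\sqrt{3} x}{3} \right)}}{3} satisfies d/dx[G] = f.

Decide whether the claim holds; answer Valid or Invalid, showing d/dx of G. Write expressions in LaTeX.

Valid - differentiating G returns exactly f.

d/dx[G] = \frac{2}{x^{2} + 3}
This equals f(x) exactly, so the claim holds.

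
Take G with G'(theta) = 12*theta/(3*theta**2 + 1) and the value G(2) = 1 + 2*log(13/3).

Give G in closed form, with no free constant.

G(theta) = 2*log(theta**2 + 1/3) + 1

G'(theta) matches the chain-rule pattern g'(h)*h' with inner function h(theta) = theta**2 + 1/3; substituting u = h(theta) collapses the integral.
A general antiderivative is 2*log(theta**2 + 1/3) + C.
The condition gives C = 1 + 2*log(13/3) - (2*log(13/3)) = 1.
So G(theta) = 2*log(theta**2 + 1/3) + 1.
Check: d/dtheta[2*log(theta**2 + 1/3) + 1] = 12*theta/(3*theta**2 + 1) = G'(theta).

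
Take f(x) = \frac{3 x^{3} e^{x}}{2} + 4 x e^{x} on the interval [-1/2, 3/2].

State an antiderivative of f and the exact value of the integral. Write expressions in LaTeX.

f has the shape u'v + uv' for u = \frac{3 x^{3}}{2} - \frac{9 x^{2}}{2} + 13 x - 13 and v = e^{x} — it is the derivative of the product u*v.
F(x) = \frac{3 x^{3} e^{x}}{2} - \frac{9 x^{2} e^{x}}{2} + 13 x e^{x} - 13 e^{x} is an antiderivative of f.
Check: d/dx[\frac{3 x^{3} e^{x}}{2} - \frac{9 x^{2} e^{x}}{2} + 13 x e^{x} - 13 e^{x}] = \frac{3 x^{3} e^{x}}{2} + 4 x e^{x} = f(x).
F(3/2) = \frac{23 e^{\frac{3}{2}}}{16}; F(-1/2) = - \frac{333}{16 e^{\frac{1}{2}}}.
Integral = F(3/2) - F(-1/2) = \frac{23 e^{\frac{3}{2}}}{16} + \frac{333}{16 e^{\frac{1}{2}}}.

Antiderivative: F(x) = \frac{3 x^{3} e^{x}}{2} - \frac{9 x^{2} e^{x}}{2} + 13 x e^{x} - 13 e^{x}; value = \frac{23 e^{\frac{3}{2}}}{16} + \frac{333}{16 e^{\frac{1}{2}}}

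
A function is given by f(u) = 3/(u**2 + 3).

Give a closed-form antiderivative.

A first test for any F(u): its u-derivative must equal f(u) identically.
Check: d/du[sqrt(3)*atan(sqrt(3)*u/3)] = 3/(u**2 + 3) = f(u).

An antiderivative is F(u) = sqrt(3)*atan(sqrt(3)*u/3).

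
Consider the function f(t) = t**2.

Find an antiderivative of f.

Differentiate the proposed F(t) back; it has to land on f(t) exactly.
Check: d/dt[t**3/3] = t**2 = f(t).

An antiderivative is F(t) = t**3/3.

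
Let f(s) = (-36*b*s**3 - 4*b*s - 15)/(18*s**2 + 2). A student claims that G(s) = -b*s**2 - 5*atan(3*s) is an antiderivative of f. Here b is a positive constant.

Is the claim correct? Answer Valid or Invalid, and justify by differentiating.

Invalid: d/ds[G] - f = -15/(18*s**2 + 2), which is not 0.

d/ds[G] = (-18*b*s**3 - 2*b*s - 15)/(9*s**2 + 1)
d/ds[G] - f(s) = -15/(18*s**2 + 2) != 0.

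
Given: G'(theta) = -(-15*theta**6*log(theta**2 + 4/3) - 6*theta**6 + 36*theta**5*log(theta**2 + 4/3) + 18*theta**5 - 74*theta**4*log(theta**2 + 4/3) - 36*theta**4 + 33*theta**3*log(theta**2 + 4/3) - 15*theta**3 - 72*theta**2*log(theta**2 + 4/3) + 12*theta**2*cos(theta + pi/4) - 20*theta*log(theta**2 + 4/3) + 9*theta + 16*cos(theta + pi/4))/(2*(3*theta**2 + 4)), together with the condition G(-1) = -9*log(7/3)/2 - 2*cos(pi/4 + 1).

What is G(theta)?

G(theta) = ((2*theta**5 - 6*theta**4 + 12*theta**3 + 5*theta**2 - 3)*log(theta**2 + 4/3) - 8*sin(theta + pi/4))/4

Any candidate G(theta) must reproduce the stated G'(theta) exactly.
A general antiderivative is (theta**5/2 - 3*theta**4/2 + 3*theta**3 + 5*theta**2/4 - 3/4)*log(theta**2 + 4/3) - 2*sin(theta + pi/4) + C.
The condition gives C = -9*log(7/3)/2 - 2*cos(pi/4 + 1) - (-9*log(7/3)/2 - 2*cos(pi/4 + 1)) = 0.
So G(theta) = ((2*theta**5 - 6*theta**4 + 12*theta**3 + 5*theta**2 - 3)*log(theta**2 + 4/3) - 8*sin(theta + pi/4))/4.
Check: d/dtheta[((2*theta**5 - 6*theta**4 + 12*theta**3 + 5*theta**2 - 3)*log(theta**2 + 4/3) - 8*sin(theta + pi/4))/4] = (15*theta**6*log(theta**2 + 4/3) + 6*theta**6 - 36*theta**5*log(theta**2 + 4/3) - 18*theta**5 + 74*theta**4*log(theta**2 + 4/3) + 36*theta**4 - 33*theta**3*log(theta**2 + 4/3) + 15*theta**3 + 72*theta**2*log(theta**2 + 4/3) - 12*theta**2*cos(theta + pi/4) + 20*theta*log(theta**2 + 4/3) - 9*theta - 16*cos(theta + pi/4))/(6*theta**2 + 8), which equals G'(theta).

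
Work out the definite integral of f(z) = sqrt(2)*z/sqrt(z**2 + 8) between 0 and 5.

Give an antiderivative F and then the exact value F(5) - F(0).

f matches the chain-rule pattern g'(h)*h' with inner function h(z) = z**2/2 + 4; substituting u = h(z) collapses the integral.
F(z) = 2*sqrt(z**2/2 + 4) is an antiderivative of f.
Check: d/dz[2*sqrt(z**2/2 + 4)] = sqrt(2)*z/sqrt(z**2 + 8) = f(z).
F(5) = sqrt(66); F(0) = 4.
Integral = F(5) - F(0) = -4 + sqrt(66).

Antiderivative: F(z) = 2*sqrt(z**2/2 + 4); value = -4 + sqrt(66)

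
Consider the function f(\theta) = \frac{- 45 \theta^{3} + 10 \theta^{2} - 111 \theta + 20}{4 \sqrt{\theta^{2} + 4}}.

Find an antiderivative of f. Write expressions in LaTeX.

f has the shape u'v + uv' for u = - \frac{3 \sqrt{\theta^{2} + 4}}{4} and v = 5 \theta^{2} - \frac{5 \theta}{3} - 3 — it is the derivative of the product u*v.
Check: d/d\theta[- \frac{\sqrt{\theta^{2} + 4} \left(15 \theta^{2} - 5 \theta - 9\right)}{4}] = \frac{- 45 \theta^{3} + 10 \theta^{2} - 111 \theta + 20}{4 \sqrt{\theta^{2} + 4}} = f(\theta).

An antiderivative is F(\theta) = - \frac{\sqrt{\theta^{2} + 4} \left(15 \theta^{2} - 5 \theta - 9\right)}{4}.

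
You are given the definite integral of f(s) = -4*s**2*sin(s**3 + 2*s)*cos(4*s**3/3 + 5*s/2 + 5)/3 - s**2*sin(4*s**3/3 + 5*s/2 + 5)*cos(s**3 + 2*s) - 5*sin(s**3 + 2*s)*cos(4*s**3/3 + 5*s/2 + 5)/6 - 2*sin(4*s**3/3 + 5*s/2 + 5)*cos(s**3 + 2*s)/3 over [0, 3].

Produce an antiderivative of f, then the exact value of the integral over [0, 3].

Antiderivative: F(s) = -sin(s**3 + 2*s)*sin(4*s**3/3 + 5*s/2 + 5)/3; value = -sin(33)*sin(97/2)/3

f has the shape u'v + uv' for u = -sin(s**3 + 2*s)/3 and v = sin(4*s**3/3 + 5*s/2 + 5) — it is the derivative of the product u*v.
F(s) = -sin(s**3 + 2*s)*sin(4*s**3/3 + 5*s/2 + 5)/3 is an antiderivative of f.
Check: d/ds[-sin(s**3 + 2*s)*sin(4*s**3/3 + 5*s/2 + 5)/3] = -4*s**2*sin(s**3 + 2*s)*cos(4*s**3/3 + 5*s/2 + 5)/3 - s**2*sin(4*s**3/3 + 5*s/2 + 5)*cos(s**3 + 2*s) - 5*sin(s**3 + 2*s)*cos(4*s**3/3 + 5*s/2 + 5)/6 - 2*sin(4*s**3/3 + 5*s/2 + 5)*cos(s**3 + 2*s)/3 = f(s).
F(3) = -sin(33)*sin(97/2)/3; F(0) = 0.
Integral = F(3) - F(0) = -sin(33)*sin(97/2)/3.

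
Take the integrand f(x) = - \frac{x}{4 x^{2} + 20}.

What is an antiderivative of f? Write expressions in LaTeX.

An antiderivative is F(x) = - \frac{\log{\left(x^{2} + 5 \right)}}{8}.

f matches the chain-rule pattern g'(h)*h' with inner function h(x) = x^{2} + 5; substituting u = h(x) collapses the integral.
Check: d/dx[- \frac{\log{\left(x^{2} + 5 \right)}}{8}] = - \frac{x}{4 x^{2} + 20} = f(x).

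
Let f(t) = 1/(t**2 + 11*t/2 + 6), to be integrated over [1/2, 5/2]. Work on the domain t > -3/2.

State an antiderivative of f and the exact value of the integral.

Factor the denominator ((t + 4)*(2*t + 3)) and decompose: f = 4/(5*(2*t + 3)) - 2/(5*(t + 4)); each piece integrates to a log, atan, or power term.
F(t) = 2*log(t + 3/2)/5 - 2*log(t + 4)/5 is an antiderivative of f.
Check: d/dt[2*log(t + 3/2)/5 - 2*log(t + 4)/5] = 2/(2*t**2 + 11*t + 12), which equals f(t).
F(5/2) = -2*log(13/2)/5 + 2*log(4)/5; F(1/2) = -2*log(9/2)/5 + 2*log(2)/5.
Integral = F(5/2) - F(1/2) = -2*log(13/2)/5 - 2*log(2)/5 + 2*log(4)/5 + 2*log(9/2)/5.

Antiderivative: F(t) = 2*log(t + 3/2)/5 - 2*log(t + 4)/5; value = -2*log(13/2)/5 - 2*log(2)/5 + 2*log(4)/5 + 2*log(9/2)/5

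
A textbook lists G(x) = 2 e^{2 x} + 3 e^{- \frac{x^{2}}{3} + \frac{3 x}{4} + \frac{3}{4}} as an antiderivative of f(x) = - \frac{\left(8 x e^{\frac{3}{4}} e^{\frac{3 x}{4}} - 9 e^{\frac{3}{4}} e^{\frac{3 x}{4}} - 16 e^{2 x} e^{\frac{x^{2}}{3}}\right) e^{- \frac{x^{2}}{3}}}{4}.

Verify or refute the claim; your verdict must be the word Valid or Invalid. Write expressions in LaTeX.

d/dx[G] = - 2 x e^{\frac{3}{4}} e^{\frac{3 x}{4}} e^{- \frac{x^{2}}{3}} + \frac{9 e^{\frac{3}{4}} e^{\frac{3 x}{4}} e^{- \frac{x^{2}}{3}}}{4} + 4 e^{2 x}
This equals f(x) exactly, so the claim holds.

Valid. The derivative of G reproduces f.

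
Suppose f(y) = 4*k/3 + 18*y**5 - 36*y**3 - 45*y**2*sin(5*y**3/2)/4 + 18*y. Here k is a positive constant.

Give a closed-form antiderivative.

An antiderivative is F(y) = (8*k*y - 18*(1 - y**2)**3 + 9*cos(5*y**3/2))/6.

The integrand splits into summands that can be handled one at a time.
Check: d/dy[(8*k*y - 18*(1 - y**2)**3 + 9*cos(5*y**3/2))/6] = 4*k/3 + 18*y**5 - 36*y**3 - 45*y**2*sin(5*y**3/2)/4 + 18*y = f(y).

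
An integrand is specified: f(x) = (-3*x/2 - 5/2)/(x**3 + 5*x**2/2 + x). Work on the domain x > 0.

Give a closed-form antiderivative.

Factor the denominator (x*(x + 2)*(2*x + 1)) and decompose: f = 14/(3*(2*x + 1)) + 1/(6*(x + 2)) - 5/(2*x); each piece integrates to a log, atan, or power term.
Check: d/dx[-5*log(x)/2 + 7*log(x + 1/2)/3 + log(x + 2)/6] = (-3*x - 5)/(2*x**3 + 5*x**2 + 2*x), which equals f(x).

An antiderivative is F(x) = -5*log(x)/2 + 7*log(x + 1/2)/3 + log(x + 2)/6.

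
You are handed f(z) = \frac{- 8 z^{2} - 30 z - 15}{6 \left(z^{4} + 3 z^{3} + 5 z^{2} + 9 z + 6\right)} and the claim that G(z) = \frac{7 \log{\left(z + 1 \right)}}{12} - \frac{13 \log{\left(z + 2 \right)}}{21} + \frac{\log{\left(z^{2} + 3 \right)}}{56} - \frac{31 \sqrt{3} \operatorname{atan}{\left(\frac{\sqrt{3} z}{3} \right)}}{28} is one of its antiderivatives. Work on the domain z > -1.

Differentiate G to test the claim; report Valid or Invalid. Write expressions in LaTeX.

Invalid: d/dz[G] - f = \frac{- 8 z^{2} - 30 z - 15}{6 z^{4} + 18 z^{3} + 30 z^{2} + 54 z + 36}, which is not 0.

d/dz[G] = \frac{- 8 z^{2} - 30 z - 15}{3 z^{4} + 9 z^{3} + 15 z^{2} + 27 z + 18}
d/dz[G] - f(z) = \frac{- 8 z^{2} - 30 z - 15}{6 z^{4} + 18 z^{3} + 30 z^{2} + 54 z + 36} != 0.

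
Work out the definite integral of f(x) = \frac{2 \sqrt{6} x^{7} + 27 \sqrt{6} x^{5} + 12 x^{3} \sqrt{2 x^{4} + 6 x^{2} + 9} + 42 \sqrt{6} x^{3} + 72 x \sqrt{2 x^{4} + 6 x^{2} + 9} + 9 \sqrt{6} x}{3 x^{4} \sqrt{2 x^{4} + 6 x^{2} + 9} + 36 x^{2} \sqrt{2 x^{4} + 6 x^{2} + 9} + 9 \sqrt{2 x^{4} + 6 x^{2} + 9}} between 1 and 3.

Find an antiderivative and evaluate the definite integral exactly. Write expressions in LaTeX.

Antiderivative: F(x) = \sqrt{\frac{x^{4}}{3} + x^{2} + \frac{3}{2}} + \log{\left(\frac{x^{4}}{3} + 4 x^{2} + 1 \right)}; value = - \frac{\sqrt{102}}{6} - \log{\left(\frac{16}{3} \right)} + \log{\left(64 \right)} + \frac{5 \sqrt{6}}{2}

Differentiate the proposed F(x) back; it has to land on f(x) exactly.
F(x) = \sqrt{\frac{x^{4}}{3} + x^{2} + \frac{3}{2}} + \log{\left(\frac{x^{4}}{3} + 4 x^{2} + 1 \right)} is an antiderivative of f.
Check: d/dx[\sqrt{\frac{x^{4}}{3} + x^{2} + \frac{3}{2}} + \log{\left(\frac{x^{4}}{3} + 4 x^{2} + 1 \right)}] = \frac{2 \sqrt{6} x^{7} + 27 \sqrt{6} x^{5} + 12 x^{3} \sqrt{2 x^{4} + 6 x^{2} + 9} + 42 \sqrt{6} x^{3} + 72 x \sqrt{2 x^{4} + 6 x^{2} + 9} + 9 \sqrt{6} x}{3 x^{4} \sqrt{2 x^{4} + 6 x^{2} + 9} + 36 x^{2} \sqrt{2 x^{4} + 6 x^{2} + 9} + 9 \sqrt{2 x^{4} + 6 x^{2} + 9}} = f(x).
F(3) = \log{\left(64 \right)} + \frac{5 \sqrt{6}}{2}; F(1) = \log{\left(\frac{16}{3} \right)} + \frac{\sqrt{102}}{6}.
Integral = F(3) - F(1) = - \frac{\sqrt{102}}{6} - \log{\left(\frac{16}{3} \right)} + \log{\left(64 \right)} + \frac{5 \sqrt{6}}{2}.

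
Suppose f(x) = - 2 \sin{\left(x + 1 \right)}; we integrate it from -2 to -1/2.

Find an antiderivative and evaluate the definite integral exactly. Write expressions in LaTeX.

Antiderivative: F(x) = 2 \cos{\left(x + 1 \right)}; value = - 2 \cos{\left(1 \right)} + 2 \cos{\left(\frac{1}{2} \right)}

For F(x) to be correct the identity F'(x) - f(x) = 0 must hold.
F(x) = 2 \cos{\left(x + 1 \right)} is an antiderivative of f.
Check: d/dx[2 \cos{\left(x + 1 \right)}] = - 2 \sin{\left(x + 1 \right)} = f(x).
F(-1/2) = 2 \cos{\left(\frac{1}{2} \right)}; F(-2) = 2 \cos{\left(1 \right)}.
Integral = F(-1/2) - F(-2) = - 2 \cos{\left(1 \right)} + 2 \cos{\left(\frac{1}{2} \right)}.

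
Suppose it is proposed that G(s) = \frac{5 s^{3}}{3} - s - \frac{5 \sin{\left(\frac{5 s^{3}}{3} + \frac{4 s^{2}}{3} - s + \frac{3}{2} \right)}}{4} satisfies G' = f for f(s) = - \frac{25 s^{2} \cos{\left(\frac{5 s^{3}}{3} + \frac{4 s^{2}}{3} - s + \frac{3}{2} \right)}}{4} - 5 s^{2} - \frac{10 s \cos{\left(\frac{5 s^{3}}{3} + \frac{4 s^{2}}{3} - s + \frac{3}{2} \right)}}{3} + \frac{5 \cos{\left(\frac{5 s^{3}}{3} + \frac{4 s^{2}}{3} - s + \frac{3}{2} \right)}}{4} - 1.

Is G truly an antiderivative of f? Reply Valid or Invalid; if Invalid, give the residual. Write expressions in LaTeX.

d/ds[G] = - \frac{25 s^{2} \cos{\left(\frac{5 s^{3}}{3} + \frac{4 s^{2}}{3} - s + \frac{3}{2} \right)}}{4} + 5 s^{2} - \frac{10 s \cos{\left(\frac{5 s^{3}}{3} + \frac{4 s^{2}}{3} - s + \frac{3}{2} \right)}}{3} + \frac{5 \cos{\left(\frac{5 s^{3}}{3} + \frac{4 s^{2}}{3} - s + \frac{3}{2} \right)}}{4} - 1
d/ds[G] - f(s) = 10 s^{2} != 0.

Invalid: d/ds[G] - f = 10 s^{2}, which is not 0.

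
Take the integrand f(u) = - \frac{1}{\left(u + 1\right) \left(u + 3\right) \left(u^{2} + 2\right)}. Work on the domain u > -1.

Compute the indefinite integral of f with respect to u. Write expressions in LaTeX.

F(u) = \frac{- 11 \log{\left(u + 1 \right)} + 3 \log{\left(u + 3 \right)} + 4 \log{\left(u^{2} + 2 \right)} - \sqrt{2} \operatorname{atan}{\left(\frac{\sqrt{2} u}{2} \right)}}{66} + C

The denominator factors as \left(u + 1\right) \left(u + 3\right) \left(u^{2} + 2\right); partial fractions split f into directly integrable pieces: \frac{4 u - 1}{33 \left(u^{2} + 2\right)} + \frac{1}{22 \left(u + 3\right)} - \frac{1}{6 \left(u + 1\right)}.
Check: d/du[\frac{- 11 \log{\left(u + 1 \right)} + 3 \log{\left(u + 3 \right)} + 4 \log{\left(u^{2} + 2 \right)} - \sqrt{2} \operatorname{atan}{\left(\frac{\sqrt{2} u}{2} \right)}}{66}] = - \frac{1}{u^{4} + 4 u^{3} + 5 u^{2} + 8 u + 6}, which equals f(u).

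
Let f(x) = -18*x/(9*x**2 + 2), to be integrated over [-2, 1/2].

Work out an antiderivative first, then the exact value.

Antiderivative: F(x) = -log(3*x**2/2 + 1/3); value = -log(17/24) + log(19/3)

f matches the chain-rule pattern g'(h)*h' with inner function h(x) = 3*x**2/2 + 1/3; substituting u = h(x) collapses the integral.
F(x) = -log(3*x**2/2 + 1/3) is an antiderivative of f.
Check: d/dx[-log(3*x**2/2 + 1/3)] = -18*x/(9*x**2 + 2) = f(x).
F(1/2) = -log(17/24); F(-2) = -log(19/3).
Integral = F(1/2) - F(-2) = -log(17/24) + log(19/3).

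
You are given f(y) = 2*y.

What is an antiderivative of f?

Any candidate F(y) must reproduce f(y) exactly when differentiated.
Check: d/dy[(3*y**2 + 2)/3] = 2*y = f(y).

An antiderivative is F(y) = (3*y**2 + 2)/3.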